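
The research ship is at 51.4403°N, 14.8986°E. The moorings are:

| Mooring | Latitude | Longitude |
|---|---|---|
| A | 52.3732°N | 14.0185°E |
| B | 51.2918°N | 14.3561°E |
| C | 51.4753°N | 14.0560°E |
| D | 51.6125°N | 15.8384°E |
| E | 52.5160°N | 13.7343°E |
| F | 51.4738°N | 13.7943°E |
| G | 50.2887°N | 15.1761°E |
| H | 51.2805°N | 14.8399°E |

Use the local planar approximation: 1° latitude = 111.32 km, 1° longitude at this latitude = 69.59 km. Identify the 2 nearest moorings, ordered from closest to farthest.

Distances from 51.4403°N, 14.8986°E:
A: √((0.9329·111.32)² + (-0.8801·69.59)²) = √(10784.911396 + 3751.091992) = 120.5653 km
B: √((-0.1485·111.32)² + (-0.5425·69.59)²) = √(273.274622 + 1425.256919) = 41.2132 km
C: √((0.0350·111.32)² + (-0.8426·69.59)²) = √(15.180374 + 3438.243120) = 58.7658 km
D: √((0.1722·111.32)² + (0.9398·69.59)²) = √(367.462216 + 4277.249206) = 68.1521 km
E: √((1.0757·111.32)² + (-1.1643·69.59)²) = √(14339.325807 + 6564.829753) = 144.5827 km
F: √((0.0335·111.32)² + (-1.1043·69.59)²) = √(13.907082 + 5905.651530) = 76.9387 km
G: √((-1.1516·111.32)² + (0.2775·69.59)²) = √(16434.243132 + 372.923411) = 129.6425 km
H: √((-0.1598·111.32)² + (-0.0587·69.59)²) = √(316.446244 + 16.686678) = 18.2519 km
Sorted: H (18.2519 km) < B (41.2132 km) < C (58.7658 km) < D (68.1521 km) < …

H, B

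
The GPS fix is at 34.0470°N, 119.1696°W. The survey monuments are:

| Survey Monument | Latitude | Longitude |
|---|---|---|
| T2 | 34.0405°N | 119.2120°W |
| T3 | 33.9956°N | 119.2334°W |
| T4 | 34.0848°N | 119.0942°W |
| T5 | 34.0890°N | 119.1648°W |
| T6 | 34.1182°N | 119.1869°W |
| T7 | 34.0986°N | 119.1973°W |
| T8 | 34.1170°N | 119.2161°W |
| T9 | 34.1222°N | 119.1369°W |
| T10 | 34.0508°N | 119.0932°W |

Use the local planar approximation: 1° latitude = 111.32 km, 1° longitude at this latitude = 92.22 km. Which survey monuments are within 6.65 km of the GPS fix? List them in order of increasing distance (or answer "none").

T2, T5, T7

Distances from 34.0470°N, 119.1696°W:
T2: √((-0.0065·111.32)² + (-0.0424·92.22)²) = √(0.523568 + 15.289101) = 3.9765 km
T3: √((-0.0514·111.32)² + (-0.0638·92.22)²) = √(32.739545 + 34.617173) = 8.2071 km
T4: √((0.0378·111.32)² + (0.0754·92.22)²) = √(17.706389 + 48.349605) = 8.1275 km
T5: √((0.0420·111.32)² + (0.0048·92.22)²) = √(21.859739 + 0.195944) = 4.6963 km
T6: √((0.0712·111.32)² + (-0.0173·92.22)²) = √(62.821222 + 2.545320) = 8.0850 km
T7: √((0.0516·111.32)² + (-0.0277·92.22)²) = √(32.994823 + 6.525440) = 6.2865 km
T8: √((0.0700·111.32)² + (-0.0465·92.22)²) = √(60.721498 + 18.388917) = 8.8944 km
T9: √((0.0752·111.32)² + (0.0327·92.22)²) = √(70.078061 + 9.093807) = 8.8979 km
T10: √((0.0038·111.32)² + (0.0764·92.22)²) = √(0.178943 + 49.640592) = 7.0583 km
Threshold 6.65 km: T2 (3.9765 km), T5 (4.6963 km), T7 (6.2865 km) are within range.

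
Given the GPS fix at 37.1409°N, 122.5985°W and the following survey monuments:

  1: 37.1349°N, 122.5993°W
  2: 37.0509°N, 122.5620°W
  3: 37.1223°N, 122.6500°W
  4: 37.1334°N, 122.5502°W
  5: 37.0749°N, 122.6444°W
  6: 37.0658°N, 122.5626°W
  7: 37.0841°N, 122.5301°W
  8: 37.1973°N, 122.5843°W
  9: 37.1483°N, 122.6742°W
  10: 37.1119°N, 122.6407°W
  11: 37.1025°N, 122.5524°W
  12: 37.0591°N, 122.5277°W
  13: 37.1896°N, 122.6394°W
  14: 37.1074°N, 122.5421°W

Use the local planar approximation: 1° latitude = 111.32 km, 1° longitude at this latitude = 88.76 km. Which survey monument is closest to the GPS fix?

1

Distances from 37.1409°N, 122.5985°W:
1: √((-0.0060·111.32)² + (-0.0008·88.76)²) = √(0.446117 + 0.005042) = 0.6717 km
2: √((-0.0900·111.32)² + (0.0365·88.76)²) = √(100.376353 + 10.495915) = 10.5296 km
3: √((-0.0186·111.32)² + (-0.0515·88.76)²) = √(4.287186 + 20.895321) = 5.0182 km
4: √((-0.0075·111.32)² + (0.0483·88.76)²) = √(0.697058 + 18.379295) = 4.3676 km
5: √((-0.0660·111.32)² + (-0.0459·88.76)²) = √(53.980172 + 16.598160) = 8.4011 km
6: √((-0.0751·111.32)² + (0.0359·88.76)²) = √(69.891807 + 10.153680) = 8.9468 km
7: √((-0.0568·111.32)² + (0.0684·88.76)²) = √(39.980025 + 36.859275) = 8.7658 km
8: √((0.0564·111.32)² + (0.0142·88.76)²) = √(39.418909 + 1.588588) = 6.4037 km
9: √((0.0074·111.32)² + (-0.0757·88.76)²) = √(0.678594 + 45.146735) = 6.7694 km
10: √((-0.0290·111.32)² + (-0.0422·88.76)²) = √(10.421792 + 14.030059) = 4.9449 km
11: √((-0.0384·111.32)² + (0.0461·88.76)²) = √(18.272957 + 16.743122) = 5.9174 km
12: √((-0.0818·111.32)² + (0.0708·88.76)²) = √(82.918799 + 39.491270) = 11.0639 km
13: √((0.0487·111.32)² + (-0.0409·88.76)²) = √(29.390320 + 13.178962) = 6.5245 km
14: √((-0.0335·111.32)² + (0.0564·88.76)²) = √(13.907082 + 25.060677) = 6.2424 km
Minimum: 1 at 0.6717 km.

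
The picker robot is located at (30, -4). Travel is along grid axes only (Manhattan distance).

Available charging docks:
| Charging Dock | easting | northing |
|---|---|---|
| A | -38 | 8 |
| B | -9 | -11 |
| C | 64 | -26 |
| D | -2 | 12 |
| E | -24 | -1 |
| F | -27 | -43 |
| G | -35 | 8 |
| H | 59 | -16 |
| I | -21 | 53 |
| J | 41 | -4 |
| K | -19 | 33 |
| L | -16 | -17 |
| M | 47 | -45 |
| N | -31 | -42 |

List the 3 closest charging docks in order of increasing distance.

J, H, B

Distances from (30, -4):
A: |-68| + |12| = 68 + 12 = 80
B: |-39| + |-7| = 39 + 7 = 46
C: |34| + |-22| = 34 + 22 = 56
D: |-32| + |16| = 32 + 16 = 48
E: |-54| + |3| = 54 + 3 = 57
F: |-57| + |-39| = 57 + 39 = 96
G: |-65| + |12| = 65 + 12 = 77
H: |29| + |-12| = 29 + 12 = 41
I: |-51| + |57| = 51 + 57 = 108
J: |11| + |0| = 11 + 0 = 11
K: |-49| + |37| = 49 + 37 = 86
L: |-46| + |-13| = 46 + 13 = 59
M: |17| + |-41| = 17 + 41 = 58
N: |-61| + |-38| = 61 + 38 = 99
Sorted: J (11) < H (41) < B (46) < D (48) < C (56) < …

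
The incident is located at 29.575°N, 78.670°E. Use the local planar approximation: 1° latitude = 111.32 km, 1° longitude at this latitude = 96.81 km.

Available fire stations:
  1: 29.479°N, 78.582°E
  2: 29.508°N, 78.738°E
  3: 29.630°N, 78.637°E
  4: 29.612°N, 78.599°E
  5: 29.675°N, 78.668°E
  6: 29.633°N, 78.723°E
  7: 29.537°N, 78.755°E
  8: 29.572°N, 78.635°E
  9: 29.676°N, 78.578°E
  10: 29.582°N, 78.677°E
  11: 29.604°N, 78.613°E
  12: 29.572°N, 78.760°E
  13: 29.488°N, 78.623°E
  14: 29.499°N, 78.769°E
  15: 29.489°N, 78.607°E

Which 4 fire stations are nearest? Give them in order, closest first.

Distances from 29.575°N, 78.670°E:
1: √((-0.096·111.32)² + (-0.088·96.81)²) = √(114.20598 + 72.57813) = 13.667 km
2: √((-0.067·111.32)² + (0.068·96.81)²) = √(55.62833 + 43.33694) = 9.948 km
3: √((0.055·111.32)² + (-0.033·96.81)²) = √(37.48623 + 10.20630) = 6.906 km
4: √((0.037·111.32)² + (-0.071·96.81)²) = √(16.96484 + 47.24514) = 8.013 km
5: √((0.100·111.32)² + (-0.002·96.81)²) = √(123.92142 + 0.03749) = 11.134 km
6: √((0.058·111.32)² + (0.053·96.81)²) = √(41.68717 + 26.32644) = 8.247 km
7: √((-0.038·111.32)² + (0.085·96.81)²) = √(17.89425 + 67.71397) = 9.252 km
8: √((-0.003·111.32)² + (-0.035·96.81)²) = √(0.11153 + 11.48092) = 3.405 km
9: √((0.101·111.32)² + (-0.092·96.81)²) = √(126.41224 + 79.32610) = 14.344 km
10: √((0.007·111.32)² + (0.007·96.81)²) = √(0.60721 + 0.45924) = 1.033 km
11: √((0.029·111.32)² + (-0.057·96.81)²) = √(10.42179 + 30.45020) = 6.393 km
12: √((-0.003·111.32)² + (0.090·96.81)²) = √(0.11153 + 75.91463) = 8.719 km
13: √((-0.087·111.32)² + (-0.047·96.81)²) = √(93.79613 + 20.70314) = 10.700 km
14: √((-0.076·111.32)² + (0.099·96.81)²) = √(71.57701 + 91.85670) = 12.784 km
15: √((-0.086·111.32)² + (-0.063·96.81)²) = √(91.65229 + 37.19817) = 11.351 km
Sorted: 10 (1.033 km) < 8 (3.405 km) < 11 (6.393 km) < 3 (6.906 km) < 4 (8.013 km) < 6 (8.247 km) < …

10, 8, 11, 3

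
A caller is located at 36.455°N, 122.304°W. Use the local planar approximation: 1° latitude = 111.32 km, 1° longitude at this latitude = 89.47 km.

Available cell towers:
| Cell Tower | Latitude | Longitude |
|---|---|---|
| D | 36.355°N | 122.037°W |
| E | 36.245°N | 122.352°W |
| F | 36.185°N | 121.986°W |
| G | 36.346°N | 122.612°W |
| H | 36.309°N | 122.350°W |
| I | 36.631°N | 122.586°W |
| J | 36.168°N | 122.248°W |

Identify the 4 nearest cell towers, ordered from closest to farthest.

H, E, D, G

Distances from 36.455°N, 122.304°W:
D: 26.355 km
E: 23.768 km
F: 41.387 km
G: 30.110 km
H: 16.766 km
I: 31.944 km
J: 32.339 km
Sorted: H (16.766 km) < E (23.768 km) < D (26.355 km) < G (30.110 km) < I (31.944 km) < J (32.339 km) < …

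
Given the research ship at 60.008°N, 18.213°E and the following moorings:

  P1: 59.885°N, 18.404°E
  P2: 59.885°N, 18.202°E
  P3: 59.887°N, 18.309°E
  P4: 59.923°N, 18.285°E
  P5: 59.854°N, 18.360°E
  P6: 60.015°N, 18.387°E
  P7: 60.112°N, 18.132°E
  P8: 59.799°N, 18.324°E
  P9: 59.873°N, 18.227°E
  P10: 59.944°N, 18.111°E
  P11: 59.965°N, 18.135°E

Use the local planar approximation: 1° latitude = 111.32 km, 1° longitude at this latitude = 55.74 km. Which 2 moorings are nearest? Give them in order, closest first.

Distances from 60.008°N, 18.213°E:
P1: √((-0.123·111.32)² + (0.191·55.74)²) = √(187.48072 + 113.34456) = 17.344 km
P2: √((-0.123·111.32)² + (-0.011·55.74)²) = √(187.48072 + 0.37594) = 13.706 km
P3: √((-0.121·111.32)² + (0.096·55.74)²) = √(181.43336 + 28.63363) = 14.494 km
P4: √((-0.085·111.32)² + (0.072·55.74)²) = √(89.53323 + 16.10642) = 10.278 km
P5: √((-0.154·111.32)² + (0.147·55.74)²) = √(293.89205 + 67.13803) = 19.001 km
P6: √((0.007·111.32)² + (0.174·55.74)²) = √(0.60721 + 94.06595) = 9.730 km
P7: √((0.104·111.32)² + (-0.081·55.74)²) = √(134.03341 + 20.38468) = 12.427 km
P8: √((-0.209·111.32)² + (0.111·55.74)²) = √(541.30117 + 38.28070) = 24.075 km
P9: √((-0.135·111.32)² + (0.014·55.74)²) = √(225.84680 + 0.60896) = 15.048 km
P10: √((-0.064·111.32)² + (-0.102·55.74)²) = √(50.75822 + 32.32468) = 9.115 km
P11: √((-0.043·111.32)² + (-0.078·55.74)²) = √(22.91307 + 18.90267) = 6.467 km
Sorted: P11 (6.467 km) < P10 (9.115 km) < P6 (9.730 km) < P4 (10.278 km) < …

P11, P10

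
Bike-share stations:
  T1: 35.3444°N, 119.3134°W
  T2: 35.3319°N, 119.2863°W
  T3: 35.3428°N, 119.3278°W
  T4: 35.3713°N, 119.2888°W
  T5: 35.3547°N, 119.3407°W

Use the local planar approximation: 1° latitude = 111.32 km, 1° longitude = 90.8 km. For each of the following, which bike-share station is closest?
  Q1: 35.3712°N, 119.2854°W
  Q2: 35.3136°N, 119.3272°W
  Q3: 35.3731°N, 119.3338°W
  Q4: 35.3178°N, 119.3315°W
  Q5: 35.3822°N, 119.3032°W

Q1 at 35.3712°N, 119.2854°W:
  T1: √((-0.0268·111.32)² + (-0.0280·90.8)²) = √(8.900532 + 6.463798) = 3.9197 km
  T2: √((-0.0393·111.32)² + (-0.0009·90.8)²) = √(19.139540 + 0.006678) = 4.3756 km
  T3: √((-0.0284·111.32)² + (-0.0424·90.8)²) = √(9.995006 + 14.821884) = 4.9817 km
  T4: √((0.0001·111.32)² + (-0.0034·90.8)²) = √(0.000124 + 0.095308) = 0.3089 km
  T5: √((-0.0165·111.32)² + (-0.0553·90.8)²) = √(3.373761 + 25.212851) = 5.3466 km
  → nearest: T4 (0.3089 km)
Q2 at 35.3136°N, 119.3272°W:
  T1: √((0.0308·111.32)² + (0.0138·90.8)²) = √(11.755682 + 1.570109) = 3.6505 km
  T2: √((0.0183·111.32)² + (0.0409·90.8)²) = √(4.150005 + 13.791716) = 4.2358 km
  T3: √((0.0292·111.32)² + (-0.0006·90.8)²) = √(10.566036 + 0.002968) = 3.2510 km
  T4: √((0.0577·111.32)² + (0.0384·90.8)²) = √(41.257036 + 12.157216) = 7.3085 km
  T5: √((0.0411·111.32)² + (-0.0135·90.8)²) = √(20.932931 + 1.502586) = 4.7366 km
  → nearest: T3 (3.2510 km)
Q3 at 35.3731°N, 119.3338°W:
  T1: √((-0.0287·111.32)² + (0.0204·90.8)²) = √(10.207284 + 3.431089) = 3.6930 km
  T2: √((-0.0412·111.32)² + (0.0475·90.8)²) = √(21.034918 + 18.601969) = 6.2958 km
  T3: √((-0.0303·111.32)² + (0.0060·90.8)²) = √(11.377102 + 0.296807) = 3.4167 km
  T4: √((-0.0018·111.32)² + (0.0450·90.8)²) = √(0.040151 + 16.695396) = 4.0909 km
  T5: √((-0.0184·111.32)² + (-0.0069·90.8)²) = √(4.195484 + 0.392527) = 2.1420 km
  → nearest: T5 (2.1420 km)
Q4 at 35.3178°N, 119.3315°W:
  T1: √((0.0266·111.32)² + (0.0181·90.8)²) = √(8.768184 + 2.701027) = 3.3866 km
  T2: √((0.0141·111.32)² + (0.0452·90.8)²) = √(2.463682 + 16.844129) = 4.3941 km
  T3: √((0.0250·111.32)² + (0.0037·90.8)²) = √(7.745089 + 0.112869) = 2.8032 km
  T4: √((0.0535·111.32)² + (0.0427·90.8)²) = √(35.469410 + 15.032370) = 7.1065 km
  T5: √((0.0369·111.32)² + (-0.0092·90.8)²) = √(16.873265 + 0.697826) = 4.1918 km
  → nearest: T3 (2.8032 km)
Q5 at 35.3822°N, 119.3032°W:
  T1: √((-0.0378·111.32)² + (-0.0102·90.8)²) = √(17.706389 + 0.857772) = 4.3086 km
  T2: √((-0.0503·111.32)² + (0.0169·90.8)²) = √(31.353236 + 2.354752) = 5.8059 km
  T3: √((-0.0394·111.32)² + (-0.0246·90.8)²) = √(19.237066 + 4.989326) = 4.9220 km
  T4: √((-0.0109·111.32)² + (0.0144·90.8)²) = √(1.472310 + 1.709609) = 1.7838 km
  T5: √((-0.0275·111.32)² + (-0.0375·90.8)²) = √(9.371558 + 11.594025) = 4.5788 km
  → nearest: T4 (1.7838 km)

Q1→T4; Q2→T3; Q3→T5; Q4→T3; Q5→T4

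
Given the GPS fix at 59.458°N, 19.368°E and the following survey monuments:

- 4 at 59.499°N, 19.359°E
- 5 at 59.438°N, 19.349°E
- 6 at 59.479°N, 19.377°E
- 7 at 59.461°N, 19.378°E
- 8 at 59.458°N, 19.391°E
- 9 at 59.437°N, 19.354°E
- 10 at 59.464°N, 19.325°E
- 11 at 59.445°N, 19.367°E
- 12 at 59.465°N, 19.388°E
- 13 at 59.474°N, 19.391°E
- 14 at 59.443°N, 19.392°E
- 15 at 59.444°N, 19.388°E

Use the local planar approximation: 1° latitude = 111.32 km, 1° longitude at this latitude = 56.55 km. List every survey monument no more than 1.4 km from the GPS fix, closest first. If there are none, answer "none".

Distances from 59.458°N, 19.368°E:
4: 4.592 km
5: 2.472 km
6: 2.392 km
7: 0.657 km
8: 1.301 km
9: 2.468 km
10: 2.522 km
11: 1.448 km
12: 1.373 km
13: 2.205 km
14: 2.152 km
15: 1.926 km
Threshold 1.4 km: 7 (0.657 km), 8 (1.301 km), 12 (1.373 km) are within range.

7, 8, 12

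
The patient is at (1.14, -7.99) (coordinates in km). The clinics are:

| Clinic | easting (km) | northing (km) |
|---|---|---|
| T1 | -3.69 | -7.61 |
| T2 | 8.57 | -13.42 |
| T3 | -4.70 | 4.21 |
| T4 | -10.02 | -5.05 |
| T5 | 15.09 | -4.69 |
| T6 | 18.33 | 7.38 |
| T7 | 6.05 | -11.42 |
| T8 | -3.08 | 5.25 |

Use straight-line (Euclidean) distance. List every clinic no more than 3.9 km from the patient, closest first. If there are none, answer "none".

none

Distances from (1.14, -7.99):
T1: 4.84 km
T2: 9.20 km
T3: 13.53 km
T4: 11.54 km
T5: 14.34 km
T6: 23.06 km
T7: 5.99 km
T8: 13.90 km
Threshold 3.9 km: none within range.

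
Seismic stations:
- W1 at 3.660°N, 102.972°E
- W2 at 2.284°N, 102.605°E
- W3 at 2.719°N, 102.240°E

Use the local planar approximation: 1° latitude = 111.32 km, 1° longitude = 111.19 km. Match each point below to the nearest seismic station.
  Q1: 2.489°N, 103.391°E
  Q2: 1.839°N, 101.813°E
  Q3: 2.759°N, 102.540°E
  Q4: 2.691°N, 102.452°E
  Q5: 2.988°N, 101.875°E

Q1→W2; Q2→W2; Q3→W3; Q4→W3; Q5→W3

Q1 at 2.489°N, 103.391°E:
  W1: √((1.171·111.32)² + (-0.419·111.19)²) = √(16992.61374 + 2170.49858) = 138.431 km
  W2: √((-0.205·111.32)² + (-0.786·111.19)²) = √(520.77978 + 7637.94545) = 90.326 km
  W3: √((0.230·111.32)² + (-1.151·111.19)²) = √(655.54433 + 16378.80105) = 130.516 km
  → nearest: W2 (90.326 km)
Q2 at 1.839°N, 101.813°E:
  W1: √((1.821·111.32)² + (1.159·111.19)²) = √(41092.85228 + 16607.27329) = 240.209 km
  W2: √((0.445·111.32)² + (0.792·111.19)²) = √(2453.95400 + 7755.00038) = 101.039 km
  W3: √((0.880·111.32)² + (0.427·111.19)²) = √(9596.47507 + 2254.17283) = 108.861 km
  → nearest: W2 (101.039 km)
Q3 at 2.759°N, 102.540°E:
  W1: √((0.901·111.32)² + (0.432·111.19)²) = √(10059.95359 + 2307.27284) = 111.208 km
  W2: √((-0.475·111.32)² + (0.065·111.19)²) = √(2795.97713 + 52.23459) = 53.369 km
  W3: √((-0.040·111.32)² + (-0.300·111.19)²) = √(19.82743 + 1112.68945) = 33.653 km
  → nearest: W3 (33.653 km)
Q4 at 2.691°N, 102.452°E:
  W1: √((0.969·111.32)² + (0.520·111.19)²) = √(11635.73842 + 3343.01363) = 122.388 km
  W2: √((-0.407·111.32)² + (0.153·111.19)²) = √(2052.74600 + 289.41053) = 48.396 km
  W3: √((0.028·111.32)² + (-0.212·111.19)²) = √(9.71544 + 555.65238) = 23.777 km
  → nearest: W3 (23.777 km)
Q5 at 2.988°N, 101.875°E:
  W1: √((0.672·111.32)² + (1.097·111.19)²) = √(5596.09323 + 14878.00552) = 143.088 km
  W2: √((-0.704·111.32)² + (0.730·111.19)²) = √(6141.74405 + 6588.35786) = 112.828 km
  W3: √((-0.269·111.32)² + (0.365·111.19)²) = √(896.70782 + 1647.08946) = 50.436 km
  → nearest: W3 (50.436 km)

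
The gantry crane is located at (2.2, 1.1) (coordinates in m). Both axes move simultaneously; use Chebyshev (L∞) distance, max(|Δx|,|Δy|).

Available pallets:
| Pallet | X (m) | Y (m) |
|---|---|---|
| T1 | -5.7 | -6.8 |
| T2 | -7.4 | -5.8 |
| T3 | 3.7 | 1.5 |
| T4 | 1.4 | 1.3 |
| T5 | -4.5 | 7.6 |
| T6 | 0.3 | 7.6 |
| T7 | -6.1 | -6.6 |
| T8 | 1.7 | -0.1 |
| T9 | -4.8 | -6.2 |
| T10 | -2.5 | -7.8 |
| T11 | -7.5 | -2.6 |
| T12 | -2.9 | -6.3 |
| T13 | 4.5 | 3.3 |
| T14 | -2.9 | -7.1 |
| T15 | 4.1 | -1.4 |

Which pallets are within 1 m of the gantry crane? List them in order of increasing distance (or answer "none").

T4

Distances from (2.2, 1.1):
T1: max(|-7.9|, |-7.9|) = 7.9 m
T2: max(|-9.6|, |-6.9|) = 9.6 m
T3: max(|1.5|, |0.4|) = 1.5 m
T4: max(|-0.8|, |0.2|) = 0.8 m
T5: max(|-6.7|, |6.5|) = 6.7 m
T6: max(|-1.9|, |6.5|) = 6.5 m
T7: max(|-8.3|, |-7.7|) = 8.3 m
T8: max(|-0.5|, |-1.2|) = 1.2 m
T9: max(|-7.0|, |-7.3|) = 7.3 m
T10: max(|-4.7|, |-8.9|) = 8.9 m
T11: max(|-9.7|, |-3.7|) = 9.7 m
T12: max(|-5.1|, |-7.4|) = 7.4 m
T13: max(|2.3|, |2.2|) = 2.3 m
T14: max(|-5.1|, |-8.2|) = 8.2 m
T15: max(|1.9|, |-2.5|) = 2.5 m
Threshold 1 m: T4 (0.8 m) is within range.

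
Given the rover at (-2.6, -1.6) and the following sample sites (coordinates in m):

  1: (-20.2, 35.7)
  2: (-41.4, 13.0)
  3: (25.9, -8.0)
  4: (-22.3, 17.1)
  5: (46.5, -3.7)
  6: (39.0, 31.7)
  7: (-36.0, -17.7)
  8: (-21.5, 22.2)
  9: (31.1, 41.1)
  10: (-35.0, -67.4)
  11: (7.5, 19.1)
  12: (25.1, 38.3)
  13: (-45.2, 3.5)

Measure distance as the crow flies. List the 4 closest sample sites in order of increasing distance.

11, 4, 3, 8

Distances from (-2.6, -1.6):
1: √((-17.6)² + (37.3)²) = √(309.760 + 1391.290) = 41.2 m
2: √((-38.8)² + (14.6)²) = √(1505.440 + 213.160) = 41.5 m
3: √((28.5)² + (-6.4)²) = √(812.250 + 40.960) = 29.2 m
4: √((-19.7)² + (18.7)²) = √(388.090 + 349.690) = 27.2 m
5: √((49.1)² + (-2.1)²) = √(2410.810 + 4.410) = 49.1 m
6: √((41.6)² + (33.3)²) = √(1730.560 + 1108.890) = 53.3 m
7: √((-33.4)² + (-16.1)²) = √(1115.560 + 259.210) = 37.1 m
8: √((-18.9)² + (23.8)²) = √(357.210 + 566.440) = 30.4 m
9: √((33.7)² + (42.7)²) = √(1135.690 + 1823.290) = 54.4 m
10: √((-32.4)² + (-65.8)²) = √(1049.760 + 4329.640) = 73.3 m
11: √((10.1)² + (20.7)²) = √(102.010 + 428.490) = 23.0 m
12: √((27.7)² + (39.9)²) = √(767.290 + 1592.010) = 48.6 m
13: √((-42.6)² + (5.1)²) = √(1814.760 + 26.010) = 42.9 m
Sorted: 11 (23.0 m) < 4 (27.2 m) < 3 (29.2 m) < 8 (30.4 m) < 7 (37.1 m) < 1 (41.2 m) < …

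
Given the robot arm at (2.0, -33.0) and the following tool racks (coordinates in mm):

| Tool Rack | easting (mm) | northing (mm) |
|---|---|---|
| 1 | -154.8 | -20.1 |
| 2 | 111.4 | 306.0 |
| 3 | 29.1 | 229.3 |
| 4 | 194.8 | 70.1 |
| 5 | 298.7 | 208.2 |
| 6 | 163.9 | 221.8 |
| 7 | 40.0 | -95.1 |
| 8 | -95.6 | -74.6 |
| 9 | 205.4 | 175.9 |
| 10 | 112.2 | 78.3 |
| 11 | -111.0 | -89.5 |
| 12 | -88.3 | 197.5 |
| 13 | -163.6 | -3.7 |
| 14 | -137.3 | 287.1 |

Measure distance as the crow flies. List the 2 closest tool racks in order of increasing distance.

7, 8

Distances from (2.0, -33.0):
1: 157.3 mm
2: 356.2 mm
3: 263.7 mm
4: 218.6 mm
5: 382.4 mm
6: 301.9 mm
7: 72.8 mm
8: 106.1 mm
9: 291.6 mm
10: 156.6 mm
11: 126.3 mm
12: 247.6 mm
13: 168.2 mm
14: 349.1 mm
Sorted: 7 (72.8 mm) < 8 (106.1 mm) < 11 (126.3 mm) < 10 (156.6 mm) < …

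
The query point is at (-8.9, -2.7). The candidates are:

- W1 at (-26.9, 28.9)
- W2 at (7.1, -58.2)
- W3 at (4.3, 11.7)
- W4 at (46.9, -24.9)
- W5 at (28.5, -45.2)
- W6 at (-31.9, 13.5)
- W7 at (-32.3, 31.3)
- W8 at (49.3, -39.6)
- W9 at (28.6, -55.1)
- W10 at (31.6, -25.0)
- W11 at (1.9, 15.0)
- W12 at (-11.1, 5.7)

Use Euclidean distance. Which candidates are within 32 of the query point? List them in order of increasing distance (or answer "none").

W12, W3, W11, W6

Distances from (-8.9, -2.7):
W1: √((-18.0)² + (31.6)²) = √(324.000 + 998.560) = 36.4
W2: √((16.0)² + (-55.5)²) = √(256.000 + 3080.250) = 57.8
W3: √((13.2)² + (14.4)²) = √(174.240 + 207.360) = 19.5
W4: √((55.8)² + (-22.2)²) = √(3113.640 + 492.840) = 60.1
W5: √((37.4)² + (-42.5)²) = √(1398.760 + 1806.250) = 56.6
W6: √((-23.0)² + (16.2)²) = √(529.000 + 262.440) = 28.1
W7: √((-23.4)² + (34.0)²) = √(547.560 + 1156.000) = 41.3
W8: √((58.2)² + (-36.9)²) = √(3387.240 + 1361.610) = 68.9
W9: √((37.5)² + (-52.4)²) = √(1406.250 + 2745.760) = 64.4
W10: √((40.5)² + (-22.3)²) = √(1640.250 + 497.290) = 46.2
W11: √((10.8)² + (17.7)²) = √(116.640 + 313.290) = 20.7
W12: √((-2.2)² + (8.4)²) = √(4.840 + 70.560) = 8.7
Threshold 32: W12 (8.7), W3 (19.5), W11 (20.7), W6 (28.1) are within range.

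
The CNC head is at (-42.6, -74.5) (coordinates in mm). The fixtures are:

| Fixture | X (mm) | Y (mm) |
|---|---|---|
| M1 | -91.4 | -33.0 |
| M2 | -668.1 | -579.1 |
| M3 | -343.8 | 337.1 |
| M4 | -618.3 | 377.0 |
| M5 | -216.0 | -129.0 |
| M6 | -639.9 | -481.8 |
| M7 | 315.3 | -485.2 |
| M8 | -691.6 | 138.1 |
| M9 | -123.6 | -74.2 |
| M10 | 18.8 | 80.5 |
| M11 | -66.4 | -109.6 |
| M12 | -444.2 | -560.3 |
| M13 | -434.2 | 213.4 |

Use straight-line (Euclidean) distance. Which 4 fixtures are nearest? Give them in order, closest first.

Distances from (-42.6, -74.5):
M1: 64.1 mm
M2: 803.7 mm
M3: 510.0 mm
M4: 731.6 mm
M5: 181.8 mm
M6: 723.0 mm
M7: 544.8 mm
M8: 682.9 mm
M9: 81.0 mm
M10: 166.7 mm
M11: 42.4 mm
M12: 630.3 mm
M13: 486.0 mm
Sorted: M11 (42.4 mm) < M1 (64.1 mm) < M9 (81.0 mm) < M10 (166.7 mm) < M5 (181.8 mm) < M13 (486.0 mm) < …

M11, M1, M9, M10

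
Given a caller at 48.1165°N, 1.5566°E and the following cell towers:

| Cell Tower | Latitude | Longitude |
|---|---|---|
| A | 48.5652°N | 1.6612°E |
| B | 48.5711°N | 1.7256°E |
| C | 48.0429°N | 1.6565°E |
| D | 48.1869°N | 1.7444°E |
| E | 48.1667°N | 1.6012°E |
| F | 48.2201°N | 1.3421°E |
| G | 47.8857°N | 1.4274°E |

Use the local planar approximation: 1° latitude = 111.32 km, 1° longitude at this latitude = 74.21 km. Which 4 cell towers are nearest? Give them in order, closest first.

E, C, D, F

Distances from 48.1165°N, 1.5566°E:
A: 50.5488 km
B: 52.1370 km
C: 11.0494 km
D: 15.9890 km
E: 6.4949 km
F: 19.6568 km
G: 27.4234 km
Sorted: E (6.4949 km) < C (11.0494 km) < D (15.9890 km) < F (19.6568 km) < G (27.4234 km) < A (50.5488 km) < …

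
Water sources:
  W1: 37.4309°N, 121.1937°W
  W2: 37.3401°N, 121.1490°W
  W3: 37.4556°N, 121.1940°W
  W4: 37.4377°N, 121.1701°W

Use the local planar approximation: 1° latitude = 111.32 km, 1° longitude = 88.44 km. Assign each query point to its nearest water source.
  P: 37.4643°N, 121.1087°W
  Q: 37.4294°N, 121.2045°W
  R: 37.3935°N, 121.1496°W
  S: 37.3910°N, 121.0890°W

P→W4; Q→W1; R→W4; S→W2

P at 37.4643°N, 121.1087°W:
  W1: 8.3866 km
  W2: 14.2779 km
  W3: 7.6058 km
  W4: 6.1851 km
  → nearest: W4 (6.1851 km)
Q at 37.4294°N, 121.2045°W:
  W1: 0.9696 km
  W2: 11.0866 km
  W3: 3.0608 km
  W4: 3.1795 km
  → nearest: W1 (0.9696 km)
R at 37.3935°N, 121.1496°W:
  W1: 5.7048 km
  W2: 5.9447 km
  W3: 7.9504 km
  W4: 5.2437 km
  → nearest: W4 (5.2437 km)
S at 37.3910°N, 121.0890°W:
  W1: 10.2699 km
  W2: 7.7630 km
  W3: 11.7451 km
  W4: 8.8584 km
  → nearest: W2 (7.7630 km)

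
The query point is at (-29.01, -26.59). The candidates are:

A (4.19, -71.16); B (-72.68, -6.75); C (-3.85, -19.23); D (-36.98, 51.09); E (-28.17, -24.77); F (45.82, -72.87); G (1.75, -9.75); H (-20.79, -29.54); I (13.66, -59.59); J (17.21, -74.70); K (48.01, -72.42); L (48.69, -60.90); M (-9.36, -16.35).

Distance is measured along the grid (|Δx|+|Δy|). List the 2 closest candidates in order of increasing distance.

E, H

Distances from (-29.01, -26.59):
A: |33.20| + |-44.57| = 33.20 + 44.57 = 77.77
B: |-43.67| + |19.84| = 43.67 + 19.84 = 63.51
C: |25.16| + |7.36| = 25.16 + 7.36 = 32.52
D: |-7.97| + |77.68| = 7.97 + 77.68 = 85.65
E: |0.84| + |1.82| = 0.84 + 1.82 = 2.66
F: |74.83| + |-46.28| = 74.83 + 46.28 = 121.11
G: |30.76| + |16.84| = 30.76 + 16.84 = 47.60
H: |8.22| + |-2.95| = 8.22 + 2.95 = 11.17
I: |42.67| + |-33.00| = 42.67 + 33.00 = 75.67
J: |46.22| + |-48.11| = 46.22 + 48.11 = 94.33
K: |77.02| + |-45.83| = 77.02 + 45.83 = 122.85
L: |77.70| + |-34.31| = 77.70 + 34.31 = 112.01
M: |19.65| + |10.24| = 19.65 + 10.24 = 29.89
Sorted: E (2.66) < H (11.17) < M (29.89) < C (32.52) < …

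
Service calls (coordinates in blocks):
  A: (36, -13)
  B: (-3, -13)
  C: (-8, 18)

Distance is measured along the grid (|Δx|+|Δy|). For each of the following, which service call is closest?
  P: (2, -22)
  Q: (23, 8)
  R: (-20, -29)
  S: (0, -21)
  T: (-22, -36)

P→B; Q→A; R→B; S→B; T→B

P at (2, -22):
  A: |34| + |9| = 34 + 9 = 43 blocks
  B: |-5| + |9| = 5 + 9 = 14 blocks
  C: |-10| + |40| = 10 + 40 = 50 blocks
  → nearest: B (14 blocks)
Q at (23, 8):
  A: |13| + |-21| = 13 + 21 = 34 blocks
  B: |-26| + |-21| = 26 + 21 = 47 blocks
  C: |-31| + |10| = 31 + 10 = 41 blocks
  → nearest: A (34 blocks)
R at (-20, -29):
  A: |56| + |16| = 56 + 16 = 72 blocks
  B: |17| + |16| = 17 + 16 = 33 blocks
  C: |12| + |47| = 12 + 47 = 59 blocks
  → nearest: B (33 blocks)
S at (0, -21):
  A: |36| + |8| = 36 + 8 = 44 blocks
  B: |-3| + |8| = 3 + 8 = 11 blocks
  C: |-8| + |39| = 8 + 39 = 47 blocks
  → nearest: B (11 blocks)
T at (-22, -36):
  A: |58| + |23| = 58 + 23 = 81 blocks
  B: |19| + |23| = 19 + 23 = 42 blocks
  C: |14| + |54| = 14 + 54 = 68 blocks
  → nearest: B (42 blocks)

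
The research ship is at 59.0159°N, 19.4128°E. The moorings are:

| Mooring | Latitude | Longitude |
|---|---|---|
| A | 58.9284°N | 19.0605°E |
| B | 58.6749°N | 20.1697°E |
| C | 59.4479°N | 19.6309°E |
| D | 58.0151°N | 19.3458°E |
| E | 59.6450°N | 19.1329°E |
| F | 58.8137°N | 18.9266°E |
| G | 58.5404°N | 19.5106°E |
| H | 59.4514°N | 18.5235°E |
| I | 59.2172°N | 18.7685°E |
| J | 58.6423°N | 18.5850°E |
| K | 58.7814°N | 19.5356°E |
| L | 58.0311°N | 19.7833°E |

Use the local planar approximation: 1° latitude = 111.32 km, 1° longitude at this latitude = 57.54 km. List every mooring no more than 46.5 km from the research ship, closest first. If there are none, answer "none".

A, K, F, I

Distances from 59.0159°N, 19.4128°E:
A: 22.4901 km
B: 57.7733 km
C: 49.7007 km
D: 111.4757 km
E: 71.8595 km
F: 35.9069 km
G: 53.2310 km
H: 70.4890 km
I: 43.3193 km
J: 63.2331 km
K: 27.0439 km
L: 111.6815 km
Threshold 46.5 km: A (22.4901 km), K (27.0439 km), F (35.9069 km), I (43.3193 km) are within range.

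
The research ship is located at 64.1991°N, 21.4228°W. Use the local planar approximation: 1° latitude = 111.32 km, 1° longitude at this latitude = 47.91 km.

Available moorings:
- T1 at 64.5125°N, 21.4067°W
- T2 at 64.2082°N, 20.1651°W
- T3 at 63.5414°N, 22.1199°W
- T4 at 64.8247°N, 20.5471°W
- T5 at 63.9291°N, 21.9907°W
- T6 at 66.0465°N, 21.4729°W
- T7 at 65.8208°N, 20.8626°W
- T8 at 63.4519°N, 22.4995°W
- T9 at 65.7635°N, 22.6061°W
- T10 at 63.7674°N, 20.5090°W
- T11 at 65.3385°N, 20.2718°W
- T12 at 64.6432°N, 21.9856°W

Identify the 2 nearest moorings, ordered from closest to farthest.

T1, T5

Distances from 64.1991°N, 21.4228°W:
T1: √((0.3134·111.32)² + (0.0161·47.91)²) = √(1217.150774 + 0.594982) = 34.8962 km
T2: √((0.0091·111.32)² + (1.2577·47.91)²) = √(1.026193 + 3630.834585) = 60.2649 km
T3: √((-0.6577·111.32)² + (-0.6971·47.91)²) = √(5360.460240 + 1115.430479) = 80.4729 km
T4: √((0.6256·111.32)² + (0.8757·47.91)²) = √(4849.979193 + 1760.204152) = 81.3030 km
T5: √((-0.2700·111.32)² + (-0.5679·47.91)²) = √(903.387181 + 740.280107) = 40.5422 km
T6: √((1.8474·111.32)² + (-0.0501·47.91)²) = √(42292.978725 + 5.761397) = 205.6666 km
T7: √((1.6217·111.32)² + (0.5602·47.91)²) = √(32590.230248 + 720.341690) = 182.5118 km
T8: √((-0.7472·111.32)² + (-1.0767·47.91)²) = √(6918.630256 + 2660.980965) = 97.8755 km
T9: √((1.5644·111.32)² + (-1.1833·47.91)²) = √(30327.876987 + 3213.971866) = 183.1443 km
T10: √((-0.4317·111.32)² + (0.9138·47.91)²) = √(2309.460255 + 1916.702235) = 65.0089 km
T11: √((1.1394·111.32)² + (1.1510·47.91)²) = √(16087.880273 + 3040.905954) = 138.3069 km
T12: √((0.4441·111.32)² + (-0.5628·47.91)²) = √(2444.037930 + 727.043706) = 56.3124 km
Sorted: T1 (34.8962 km) < T5 (40.5422 km) < T12 (56.3124 km) < T2 (60.2649 km) < …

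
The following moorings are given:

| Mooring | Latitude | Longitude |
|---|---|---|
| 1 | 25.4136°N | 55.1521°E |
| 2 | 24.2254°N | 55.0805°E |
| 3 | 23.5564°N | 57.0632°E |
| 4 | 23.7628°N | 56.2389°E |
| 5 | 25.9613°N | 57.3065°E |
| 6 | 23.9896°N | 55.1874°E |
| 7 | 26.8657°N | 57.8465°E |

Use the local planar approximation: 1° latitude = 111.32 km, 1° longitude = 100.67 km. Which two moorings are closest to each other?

Pairwise distances:
1–2: 132.4667 km
1–3: 282.4127 km
1–4: 213.8702 km
1–5: 225.2904 km
1–6: 158.5595 km
1–7: 315.7594 km
2–3: 213.0393 km
2–4: 127.4803 km
2–5: 295.9034 km
2–6: 28.3696 km
2–7: 404.8754 km
3–4: 86.1044 km
3–5: 268.8316 km
3–6: 194.8971 km
3–7: 376.7363 km
4–5: 267.2960 km
4–6: 108.8237 km
4–7: 381.4481 km
5–6: 306.0806 km
5–7: 114.4169 km
6–7: 417.3320 km
Closest pair: 2–6 at 28.3696 km.

2 and 6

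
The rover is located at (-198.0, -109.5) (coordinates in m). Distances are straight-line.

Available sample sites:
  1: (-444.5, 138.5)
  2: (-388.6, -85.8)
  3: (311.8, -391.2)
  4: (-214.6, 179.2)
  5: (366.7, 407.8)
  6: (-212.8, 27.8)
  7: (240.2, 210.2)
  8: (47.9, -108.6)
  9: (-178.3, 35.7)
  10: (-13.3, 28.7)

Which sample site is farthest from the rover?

Distances from (-198.0, -109.5):
1: 349.7 m
2: 192.1 m
3: 582.5 m
4: 289.2 m
5: 765.8 m
6: 138.1 m
7: 542.4 m
8: 245.9 m
9: 146.5 m
10: 230.7 m
Maximum: 5 at 765.8 m.

5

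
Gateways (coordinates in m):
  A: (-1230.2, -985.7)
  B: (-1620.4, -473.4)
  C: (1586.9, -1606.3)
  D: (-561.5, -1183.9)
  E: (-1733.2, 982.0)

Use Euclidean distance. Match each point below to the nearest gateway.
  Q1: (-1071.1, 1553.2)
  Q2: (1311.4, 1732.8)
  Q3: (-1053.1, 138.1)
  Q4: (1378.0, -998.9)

Q1→E; Q2→E; Q3→B; Q4→C

Q1 at (-1071.1, 1553.2):
  A: 2543.9 m
  B: 2099.7 m
  C: 4128.9 m
  D: 2784.1 m
  E: 874.4 m
  → nearest: E (874.4 m)
Q2 at (1311.4, 1732.8):
  A: 3721.6 m
  B: 3669.2 m
  C: 3350.4 m
  D: 3466.3 m
  E: 3135.8 m
  → nearest: E (3135.8 m)
Q3 at (-1053.1, 138.1):
  A: 1137.7 m
  B: 834.1 m
  C: 3164.3 m
  D: 1410.4 m
  E: 1083.8 m
  → nearest: B (834.1 m)
Q4 at (1378.0, -998.9):
  A: 2608.2 m
  B: 3044.1 m
  C: 642.3 m
  D: 1948.3 m
  E: 3688.3 m
  → nearest: C (642.3 m)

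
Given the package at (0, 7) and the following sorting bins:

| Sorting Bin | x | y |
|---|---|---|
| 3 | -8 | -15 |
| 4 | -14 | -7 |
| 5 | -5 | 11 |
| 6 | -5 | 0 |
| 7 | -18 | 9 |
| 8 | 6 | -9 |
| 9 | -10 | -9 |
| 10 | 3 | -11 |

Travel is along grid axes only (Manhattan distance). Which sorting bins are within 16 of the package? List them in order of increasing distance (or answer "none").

5, 6

Distances from (0, 7):
3: |-8| + |-22| = 8 + 22 = 30
4: |-14| + |-14| = 14 + 14 = 28
5: |-5| + |4| = 5 + 4 = 9
6: |-5| + |-7| = 5 + 7 = 12
7: |-18| + |2| = 18 + 2 = 20
8: |6| + |-16| = 6 + 16 = 22
9: |-10| + |-16| = 10 + 16 = 26
10: |3| + |-18| = 3 + 18 = 21
Threshold 16: 5 (9), 6 (12) are within range.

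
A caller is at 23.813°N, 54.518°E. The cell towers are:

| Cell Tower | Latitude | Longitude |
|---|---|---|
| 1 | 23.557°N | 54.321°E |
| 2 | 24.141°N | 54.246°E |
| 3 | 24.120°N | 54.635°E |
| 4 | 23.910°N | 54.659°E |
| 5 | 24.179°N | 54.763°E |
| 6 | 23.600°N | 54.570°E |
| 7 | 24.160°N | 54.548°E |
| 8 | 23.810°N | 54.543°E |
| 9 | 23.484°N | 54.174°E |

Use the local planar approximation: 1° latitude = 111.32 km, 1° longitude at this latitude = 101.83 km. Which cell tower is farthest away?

Distances from 23.813°N, 54.518°E:
1: √((-0.256·111.32)² + (-0.197·101.83)²) = √(812.13144 + 402.42406) = 34.850 km
2: √((0.328·111.32)² + (-0.272·101.83)²) = √(1333.19625 + 767.16591) = 45.830 km
3: √((0.307·111.32)² + (0.117·101.83)²) = √(1167.94703 + 141.94602) = 36.192 km
4: √((0.097·111.32)² + (0.141·101.83)²) = √(116.59767 + 206.15303) = 17.965 km
5: √((0.366·111.32)² + (0.245·101.83)²) = √(1660.00183 + 622.42017) = 47.775 km
6: √((-0.213·111.32)² + (0.052·101.83)²) = √(562.21911 + 28.03872) = 24.295 km
7: √((0.347·111.32)² + (0.030·101.83)²) = √(1492.12547 + 9.33241) = 38.749 km
8: √((-0.003·111.32)² + (0.025·101.83)²) = √(0.11153 + 6.48084) = 2.568 km
9: √((-0.329·111.32)² + (-0.344·101.83)²) = √(1341.33789 + 1227.06727) = 50.679 km
Maximum: 9 at 50.679 km.

9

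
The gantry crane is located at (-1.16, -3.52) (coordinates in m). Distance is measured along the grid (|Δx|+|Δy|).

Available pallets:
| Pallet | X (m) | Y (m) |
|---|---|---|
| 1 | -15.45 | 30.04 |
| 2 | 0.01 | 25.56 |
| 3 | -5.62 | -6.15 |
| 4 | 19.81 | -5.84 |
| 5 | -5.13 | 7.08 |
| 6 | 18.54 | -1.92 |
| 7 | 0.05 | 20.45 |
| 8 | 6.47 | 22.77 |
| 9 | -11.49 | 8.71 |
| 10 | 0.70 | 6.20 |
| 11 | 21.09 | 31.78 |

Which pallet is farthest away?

Distances from (-1.16, -3.52):
1: |-14.29| + |33.56| = 14.29 + 33.56 = 47.85 m
2: |1.17| + |29.08| = 1.17 + 29.08 = 30.25 m
3: |-4.46| + |-2.63| = 4.46 + 2.63 = 7.09 m
4: |20.97| + |-2.32| = 20.97 + 2.32 = 23.29 m
5: |-3.97| + |10.60| = 3.97 + 10.60 = 14.57 m
6: |19.70| + |1.60| = 19.70 + 1.60 = 21.30 m
7: |1.21| + |23.97| = 1.21 + 23.97 = 25.18 m
8: |7.63| + |26.29| = 7.63 + 26.29 = 33.92 m
9: |-10.33| + |12.23| = 10.33 + 12.23 = 22.56 m
10: |1.86| + |9.72| = 1.86 + 9.72 = 11.58 m
11: |22.25| + |35.30| = 22.25 + 35.30 = 57.55 m
Maximum: 11 at 57.55 m.

11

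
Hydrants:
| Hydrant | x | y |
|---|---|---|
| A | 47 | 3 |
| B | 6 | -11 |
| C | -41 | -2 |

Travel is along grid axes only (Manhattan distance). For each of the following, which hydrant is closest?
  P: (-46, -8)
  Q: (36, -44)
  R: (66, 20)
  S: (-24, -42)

P at (-46, -8):
  A: 104
  B: 55
  C: 11
  → nearest: C (11)
Q at (36, -44):
  A: 58
  B: 63
  C: 119
  → nearest: A (58)
R at (66, 20):
  A: 36
  B: 91
  C: 129
  → nearest: A (36)
S at (-24, -42):
  A: 116
  B: 61
  C: 57
  → nearest: C (57)

P→C; Q→A; R→A; S→C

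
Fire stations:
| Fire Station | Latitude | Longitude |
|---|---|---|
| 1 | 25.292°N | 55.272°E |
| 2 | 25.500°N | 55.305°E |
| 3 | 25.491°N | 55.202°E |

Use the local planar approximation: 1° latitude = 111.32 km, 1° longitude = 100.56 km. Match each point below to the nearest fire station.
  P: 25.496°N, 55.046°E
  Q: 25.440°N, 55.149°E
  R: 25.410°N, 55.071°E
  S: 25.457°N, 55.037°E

P at 25.496°N, 55.046°E:
  1: 32.128 km
  2: 26.049 km
  3: 15.697 km
  → nearest: 3 (15.697 km)
Q at 25.440°N, 55.149°E:
  1: 20.602 km
  2: 17.050 km
  3: 7.787 km
  → nearest: 3 (7.787 km)
R at 25.410°N, 55.071°E:
  1: 24.106 km
  2: 25.575 km
  3: 15.964 km
  → nearest: 3 (15.964 km)
S at 25.457°N, 55.037°E:
  1: 29.930 km
  2: 27.372 km
  3: 17.019 km
  → nearest: 3 (17.019 km)

P→3; Q→3; R→3; S→3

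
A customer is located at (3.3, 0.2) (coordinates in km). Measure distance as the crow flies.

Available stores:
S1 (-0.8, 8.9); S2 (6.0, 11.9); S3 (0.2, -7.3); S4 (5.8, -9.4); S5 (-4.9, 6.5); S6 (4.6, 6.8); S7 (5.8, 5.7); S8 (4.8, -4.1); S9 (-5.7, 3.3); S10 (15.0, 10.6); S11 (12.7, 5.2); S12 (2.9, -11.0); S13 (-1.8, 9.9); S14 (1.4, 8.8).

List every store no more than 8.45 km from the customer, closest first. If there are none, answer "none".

S8, S7, S6, S3

Distances from (3.3, 0.2):
S1: √((-4.1)² + (8.7)²) = √(16.810 + 75.690) = 9.6 km
S2: √((2.7)² + (11.7)²) = √(7.290 + 136.890) = 12.0 km
S3: √((-3.1)² + (-7.5)²) = √(9.610 + 56.250) = 8.1 km
S4: √((2.5)² + (-9.6)²) = √(6.250 + 92.160) = 9.9 km
S5: √((-8.2)² + (6.3)²) = √(67.240 + 39.690) = 10.3 km
S6: √((1.3)² + (6.6)²) = √(1.690 + 43.560) = 6.7 km
S7: √((2.5)² + (5.5)²) = √(6.250 + 30.250) = 6.0 km
S8: √((1.5)² + (-4.3)²) = √(2.250 + 18.490) = 4.6 km
S9: √((-9.0)² + (3.1)²) = √(81.000 + 9.610) = 9.5 km
S10: √((11.7)² + (10.4)²) = √(136.890 + 108.160) = 15.7 km
S11: √((9.4)² + (5.0)²) = √(88.360 + 25.000) = 10.6 km
S12: √((-0.4)² + (-11.2)²) = √(0.160 + 125.440) = 11.2 km
S13: √((-5.1)² + (9.7)²) = √(26.010 + 94.090) = 11.0 km
S14: √((-1.9)² + (8.6)²) = √(3.610 + 73.960) = 8.8 km
Threshold 8.45 km: S8 (4.6 km), S7 (6.0 km), S6 (6.7 km), S3 (8.1 km) are within range.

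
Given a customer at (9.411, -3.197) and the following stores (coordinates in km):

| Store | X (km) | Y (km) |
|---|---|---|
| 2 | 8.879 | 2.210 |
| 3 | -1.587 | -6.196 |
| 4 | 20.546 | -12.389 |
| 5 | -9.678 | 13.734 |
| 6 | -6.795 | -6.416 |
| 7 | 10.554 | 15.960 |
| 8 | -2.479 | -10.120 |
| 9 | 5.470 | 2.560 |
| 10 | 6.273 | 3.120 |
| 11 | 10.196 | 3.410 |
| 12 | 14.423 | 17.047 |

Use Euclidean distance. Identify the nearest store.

Distances from (9.411, -3.197):
2: 5.433 km
3: 11.400 km
4: 14.439 km
5: 25.516 km
6: 16.523 km
7: 19.191 km
8: 13.759 km
9: 6.977 km
10: 7.053 km
11: 6.653 km
12: 20.855 km
Minimum: 2 at 5.433 km.

2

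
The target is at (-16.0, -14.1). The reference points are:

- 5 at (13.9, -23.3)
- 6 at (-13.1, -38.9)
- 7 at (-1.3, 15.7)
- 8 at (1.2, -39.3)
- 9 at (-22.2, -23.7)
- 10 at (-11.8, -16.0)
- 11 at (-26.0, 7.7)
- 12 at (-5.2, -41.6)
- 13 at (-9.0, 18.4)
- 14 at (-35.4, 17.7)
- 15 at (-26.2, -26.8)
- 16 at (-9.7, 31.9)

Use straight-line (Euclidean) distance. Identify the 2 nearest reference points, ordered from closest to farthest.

10, 9

Distances from (-16.0, -14.1):
5: √((29.9)² + (-9.2)²) = √(894.0100 + 84.6400) = 31.28
6: √((2.9)² + (-24.8)²) = √(8.4100 + 615.0400) = 24.97
7: √((14.7)² + (29.8)²) = √(216.0900 + 888.0400) = 33.23
8: √((17.2)² + (-25.2)²) = √(295.8400 + 635.0400) = 30.51
9: √((-6.2)² + (-9.6)²) = √(38.4400 + 92.1600) = 11.43
10: √((4.2)² + (-1.9)²) = √(17.6400 + 3.6100) = 4.61
11: √((-10.0)² + (21.8)²) = √(100.0000 + 475.2400) = 23.98
12: √((10.8)² + (-27.5)²) = √(116.6400 + 756.2500) = 29.54
13: √((7.0)² + (32.5)²) = √(49.0000 + 1056.2500) = 33.25
14: √((-19.4)² + (31.8)²) = √(376.3600 + 1011.2400) = 37.25
15: √((-10.2)² + (-12.7)²) = √(104.0400 + 161.2900) = 16.29
16: √((6.3)² + (46.0)²) = √(39.6900 + 2116.0000) = 46.43
Sorted: 10 (4.61) < 9 (11.43) < 15 (16.29) < 11 (23.98) < …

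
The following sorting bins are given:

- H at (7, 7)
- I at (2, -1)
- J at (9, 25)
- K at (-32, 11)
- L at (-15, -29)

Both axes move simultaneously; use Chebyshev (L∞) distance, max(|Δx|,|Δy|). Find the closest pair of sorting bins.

Pairwise distances:
H–I: 8
H–J: 18
I–J: 26
I–L: 28
I–K: 34
H–L: 36
H–K: 39
K–L: 40
J–K: 41
J–L: 54
Closest pair: H–I at 8.

H and I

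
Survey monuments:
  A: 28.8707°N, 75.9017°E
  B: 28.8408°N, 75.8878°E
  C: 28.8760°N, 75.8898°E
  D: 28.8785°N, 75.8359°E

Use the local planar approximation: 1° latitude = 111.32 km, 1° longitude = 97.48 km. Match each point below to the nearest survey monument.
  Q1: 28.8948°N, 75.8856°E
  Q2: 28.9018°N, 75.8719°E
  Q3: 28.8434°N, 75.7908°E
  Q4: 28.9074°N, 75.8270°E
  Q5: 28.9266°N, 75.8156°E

Q1 at 28.8948°N, 75.8856°E:
  A: 3.1081 km
  B: 6.0151 km
  C: 2.1325 km
  D: 5.1734 km
  → nearest: C (2.1325 km)
Q2 at 28.9018°N, 75.8719°E:
  A: 4.5193 km
  B: 6.9652 km
  C: 3.3606 km
  D: 4.3638 km
  → nearest: C (3.3606 km)
Q3 at 28.8434°N, 75.7908°E:
  A: 11.2296 km
  B: 9.4600 km
  C: 10.3103 km
  D: 5.8818 km
  → nearest: D (5.8818 km)
Q4 at 28.9074°N, 75.8270°E:
  A: 8.3495 km
  B: 9.4917 km
  C: 7.0494 km
  D: 3.3321 km
  → nearest: D (3.3321 km)
Q5 at 28.9266°N, 75.8156°E:
  A: 10.4483 km
  B: 11.8643 km
  C: 9.1676 km
  D: 5.7085 km
  → nearest: D (5.7085 km)

Q1→C; Q2→C; Q3→D; Q4→D; Q5→D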